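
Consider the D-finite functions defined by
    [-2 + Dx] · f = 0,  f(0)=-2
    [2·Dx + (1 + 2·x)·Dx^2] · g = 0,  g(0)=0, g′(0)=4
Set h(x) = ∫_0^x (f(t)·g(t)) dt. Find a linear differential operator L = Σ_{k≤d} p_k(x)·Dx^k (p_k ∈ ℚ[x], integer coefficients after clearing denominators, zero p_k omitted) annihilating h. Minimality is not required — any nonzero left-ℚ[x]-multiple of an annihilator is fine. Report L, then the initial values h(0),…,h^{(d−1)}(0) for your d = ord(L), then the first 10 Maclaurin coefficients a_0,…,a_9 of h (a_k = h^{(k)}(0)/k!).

f: a_k = -2, -4, -4, -8/3, -4/3, -8/15, -8/45, -16/315, -4/315, -8/2835, …
g: a_k = 0, 4, -4, 16/3, -8, 64/5, -64/3, 256/7, -64, 1024/9, …
f·g: L₀ = L_f ⊗_s L_g, ord ≤ 1·2.
∫: right-multiply L₀ by Dx.
L = 8·x·Dx + (-2 - 8·x)·Dx^2 + (1 + 2·x)·Dx^3  (order 3).
h: a_k = 0, 0, -4, -8/3, -8/3, 0, -8/5, 16/9, -184/63, 1856/405, …
ICs: h(0) = 0, h′(0) = 0, h′′(0) = -8.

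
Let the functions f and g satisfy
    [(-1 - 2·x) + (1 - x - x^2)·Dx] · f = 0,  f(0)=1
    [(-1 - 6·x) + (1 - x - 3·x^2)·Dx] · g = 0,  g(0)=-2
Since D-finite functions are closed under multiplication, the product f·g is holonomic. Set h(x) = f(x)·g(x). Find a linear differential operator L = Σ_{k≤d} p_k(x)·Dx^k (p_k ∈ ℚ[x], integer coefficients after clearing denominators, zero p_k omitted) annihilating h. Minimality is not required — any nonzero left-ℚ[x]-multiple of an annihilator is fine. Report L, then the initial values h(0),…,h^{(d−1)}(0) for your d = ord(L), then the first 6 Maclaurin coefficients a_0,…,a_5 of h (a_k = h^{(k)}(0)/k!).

L = (-2 - 6·x + 12·x^2 + 12·x^3) + (1 - 2·x - 3·x^2 + 4·x^3 + 3·x^4)·Dx  (order 1).
h: a_k = -2, -4, -14, -32, -84, -196, …
ICs: h(0) = -2.

f: a_k = 1, 1, 2, 3, 5, 8, …
g: a_k = -2, -2, -8, -14, -38, -80, …
f·g: L₀ = L_f ⊗_s L_g, ord ≤ 1·1.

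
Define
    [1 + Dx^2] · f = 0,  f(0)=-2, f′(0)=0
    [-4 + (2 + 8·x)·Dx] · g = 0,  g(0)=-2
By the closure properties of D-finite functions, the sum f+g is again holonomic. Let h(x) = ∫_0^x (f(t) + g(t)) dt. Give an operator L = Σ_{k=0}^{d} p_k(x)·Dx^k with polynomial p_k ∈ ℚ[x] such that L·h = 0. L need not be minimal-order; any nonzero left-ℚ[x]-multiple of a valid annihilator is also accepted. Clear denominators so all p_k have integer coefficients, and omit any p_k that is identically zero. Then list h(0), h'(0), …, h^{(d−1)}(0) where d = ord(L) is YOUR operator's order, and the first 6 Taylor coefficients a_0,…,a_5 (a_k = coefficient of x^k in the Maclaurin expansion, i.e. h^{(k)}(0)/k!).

L = (-26 - 16·x - 32·x^2)·Dx + (-3 - 4·x + 48·x^2 + 64·x^3)·Dx^2 + (-26 - 16·x - 32·x^2)·Dx^3 + (-3 - 4·x + 48·x^2 + 64·x^3)·Dx^4  (order 4).
h: a_k = 0, -4, -2, 5/3, -2, 239/60, …
ICs: h(0) = 0, h′(0) = -4, h′′(0) = -4, h′′′(0) = 10.

f: a_k = -2, 0, 1, 0, -1/12, 0, …
g: a_k = -2, -4, 4, -8, 20, -56, …
h₀=f+g: left-lcm gives L₀, ord ≤ 3.
Integrate: L := L₀·Dx.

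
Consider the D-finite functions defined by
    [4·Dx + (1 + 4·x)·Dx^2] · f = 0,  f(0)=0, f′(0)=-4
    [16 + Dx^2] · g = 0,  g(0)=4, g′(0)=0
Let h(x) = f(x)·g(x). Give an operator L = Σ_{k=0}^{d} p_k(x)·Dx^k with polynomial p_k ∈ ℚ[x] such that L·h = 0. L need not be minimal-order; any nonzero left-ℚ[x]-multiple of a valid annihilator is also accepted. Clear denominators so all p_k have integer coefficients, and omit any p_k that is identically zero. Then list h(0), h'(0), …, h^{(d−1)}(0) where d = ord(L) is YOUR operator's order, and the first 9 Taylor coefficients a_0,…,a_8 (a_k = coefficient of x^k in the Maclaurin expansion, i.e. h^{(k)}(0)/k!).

f: a_k = 0, -4, 8, -64/3, 64, -1024/5, 2048/3, -16384/7, 8192, …
g: a_k = 4, 0, -32, 0, 128/3, 0, -1024/45, 0, 2048/315, …
Product ⇒ symmetric product L₀, ord ≤ 4.
L = (-768 + 6144·x + 77824·x^2 + 262144·x^3 + 262144·x^4) + (256 + 5120·x + 24576·x^2 + 32768·x^3)·Dx + (1280·x + 10752·x^2 + 32768·x^3 + 32768·x^4)·Dx^2 + (16 + 320·x + 1536·x^2 + 2048·x^3)·Dx^3 + (3 + 56·x + 368·x^2 + 1024·x^3 + 1024·x^4)·Dx^4  (order 4).
h: a_k = 0, -16, 32, 128/3, 0, -1536/5, 1024, -126976/35, 606208/45, …
ICs: h(0) = 0, h′(0) = -16, h′′(0) = 64, h′′′(0) = 256.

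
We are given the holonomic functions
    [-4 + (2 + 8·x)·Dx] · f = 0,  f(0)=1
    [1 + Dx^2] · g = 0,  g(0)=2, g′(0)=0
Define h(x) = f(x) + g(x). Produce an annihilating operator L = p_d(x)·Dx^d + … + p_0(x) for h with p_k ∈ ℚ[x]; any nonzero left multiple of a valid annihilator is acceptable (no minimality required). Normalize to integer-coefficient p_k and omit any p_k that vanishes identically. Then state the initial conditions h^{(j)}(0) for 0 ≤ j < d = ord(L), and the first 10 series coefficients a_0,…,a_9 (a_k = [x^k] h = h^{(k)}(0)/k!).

f: a_k = 1, 2, -2, 4, -10, 28, -84, 264, -858, 2860, …
g: a_k = 2, 0, -1, 0, 1/12, 0, -1/360, 0, 1/20160, 0, …
Weyl lclm of L_f,L_g ⇒ L₀ (ord ≤ 3).
L = (-26 - 16·x - 32·x^2) + (-3 - 4·x + 48·x^2 + 64·x^3)·Dx + (-26 - 16·x - 32·x^2)·Dx^2 + (-3 - 4·x + 48·x^2 + 64·x^3)·Dx^3  (order 3).
h: a_k = 3, 2, -3, 4, -119/12, 28, -30241/360, 264, -17297279/20160, 2860, …
ICs: h(0) = 3, h′(0) = 2, h′′(0) = -6.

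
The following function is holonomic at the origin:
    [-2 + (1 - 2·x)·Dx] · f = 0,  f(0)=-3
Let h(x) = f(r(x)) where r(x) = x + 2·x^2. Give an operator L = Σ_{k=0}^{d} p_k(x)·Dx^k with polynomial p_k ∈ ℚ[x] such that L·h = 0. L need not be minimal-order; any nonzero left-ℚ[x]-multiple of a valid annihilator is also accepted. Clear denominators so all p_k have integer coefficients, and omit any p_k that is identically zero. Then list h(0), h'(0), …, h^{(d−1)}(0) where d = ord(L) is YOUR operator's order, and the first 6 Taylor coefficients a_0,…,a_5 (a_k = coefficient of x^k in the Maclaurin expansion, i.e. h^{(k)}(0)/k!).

f: a_k = -3, -6, -12, -24, -48, -96, …
L₀ from L_f via x↦r, Dx↦r'^{-1}Dx.
L = (2 + 8·x) + (-1 + 2·x + 4·x^2)·Dx  (order 1).
h: a_k = -3, -6, -24, -72, -240, -768, …
ICs: h(0) = -3.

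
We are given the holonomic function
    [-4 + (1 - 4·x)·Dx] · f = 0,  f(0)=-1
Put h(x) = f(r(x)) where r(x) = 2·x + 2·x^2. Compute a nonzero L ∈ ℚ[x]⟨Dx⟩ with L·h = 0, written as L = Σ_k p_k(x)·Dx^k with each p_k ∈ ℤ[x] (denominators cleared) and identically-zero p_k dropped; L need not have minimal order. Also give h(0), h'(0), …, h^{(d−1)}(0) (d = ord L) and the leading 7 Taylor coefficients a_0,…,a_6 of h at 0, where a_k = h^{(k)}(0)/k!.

f: a_k = -1, -4, -16, -64, -256, -1024, -4096, …
L₀ from L_f via x↦r, Dx↦r'^{-1}Dx.
L = (8 + 16·x) + (-1 + 8·x + 8·x^2)·Dx  (order 1).
h: a_k = -1, -8, -72, -640, -5696, -50688, -451072, …
ICs: h(0) = -1.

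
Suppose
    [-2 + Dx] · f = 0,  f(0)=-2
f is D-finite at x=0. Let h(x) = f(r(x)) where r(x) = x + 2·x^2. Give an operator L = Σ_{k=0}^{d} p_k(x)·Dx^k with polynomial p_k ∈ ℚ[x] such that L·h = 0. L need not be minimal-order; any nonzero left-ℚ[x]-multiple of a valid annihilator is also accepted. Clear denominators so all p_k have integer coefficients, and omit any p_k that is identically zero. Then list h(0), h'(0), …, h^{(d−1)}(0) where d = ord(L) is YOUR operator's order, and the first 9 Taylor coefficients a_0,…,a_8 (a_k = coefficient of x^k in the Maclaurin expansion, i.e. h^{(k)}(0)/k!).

L = (-2 - 8·x) + Dx  (order 1).
h: a_k = -2, -4, -12, -56/3, -100/3, -216/5, -2648/45, -20848/315, -7916/105, …
ICs: h(0) = -2.

f: a_k = -2, -4, -4, -8/3, -4/3, -8/15, -8/45, -16/315, -4/315, …
Change of var in L_f (x↦r) gives L₀.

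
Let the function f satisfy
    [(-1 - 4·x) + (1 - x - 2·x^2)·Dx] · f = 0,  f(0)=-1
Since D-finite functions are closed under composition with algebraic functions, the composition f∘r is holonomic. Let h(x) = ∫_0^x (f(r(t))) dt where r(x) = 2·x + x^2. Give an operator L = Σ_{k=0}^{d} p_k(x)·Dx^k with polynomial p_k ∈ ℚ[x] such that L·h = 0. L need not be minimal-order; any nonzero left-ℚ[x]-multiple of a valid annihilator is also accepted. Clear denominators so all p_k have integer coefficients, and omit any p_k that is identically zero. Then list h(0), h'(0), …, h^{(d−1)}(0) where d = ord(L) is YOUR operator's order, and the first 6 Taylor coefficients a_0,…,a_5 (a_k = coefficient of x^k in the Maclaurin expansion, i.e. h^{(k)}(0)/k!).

f: a_k = -1, -1, -3, -5, -11, -21, …
Substitute x→r, Dx→(1/r')Dx; clear ⇒ L₀.
∫: right-multiply L₀ by Dx.
L = (2 + 16·x + 8·x^2)·Dx + (-1 + 3·x + 6·x^2 + 2·x^3)·Dx^2  (order 2).
h: a_k = 0, -1, -1, -13/3, -13, -239/5, …
ICs: h(0) = 0, h′(0) = -1.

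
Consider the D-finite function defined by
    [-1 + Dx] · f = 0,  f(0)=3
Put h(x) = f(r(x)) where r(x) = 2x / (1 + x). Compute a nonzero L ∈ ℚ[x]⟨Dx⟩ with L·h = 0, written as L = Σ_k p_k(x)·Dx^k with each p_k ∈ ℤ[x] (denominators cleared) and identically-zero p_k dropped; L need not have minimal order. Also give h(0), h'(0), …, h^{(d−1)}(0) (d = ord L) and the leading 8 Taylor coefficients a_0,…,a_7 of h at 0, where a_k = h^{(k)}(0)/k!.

L = -2 + (1 + 2·x + x^2)·Dx  (order 1).
h: a_k = 3, 6, 0, -2, 2, -6/5, 4/15, 10/21, …
ICs: h(0) = 3.

f: a_k = 3, 3, 3/2, 1/2, 1/8, 1/40, 1/240, 1/1680, …
Change of var in L_f (x↦r) gives L₀.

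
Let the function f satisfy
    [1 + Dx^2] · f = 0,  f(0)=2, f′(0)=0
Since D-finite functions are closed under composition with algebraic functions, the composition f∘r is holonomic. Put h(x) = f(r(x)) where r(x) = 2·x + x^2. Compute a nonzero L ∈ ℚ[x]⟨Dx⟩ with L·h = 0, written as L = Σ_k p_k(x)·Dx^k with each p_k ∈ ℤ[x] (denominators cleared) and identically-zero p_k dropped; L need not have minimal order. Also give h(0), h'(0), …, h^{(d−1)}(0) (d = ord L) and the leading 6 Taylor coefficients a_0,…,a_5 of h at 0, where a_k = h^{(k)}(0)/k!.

f: a_k = 2, 0, -1, 0, 1/12, 0, …
f∘r: x↦r, Dx↦Dx/r' in L_f ⇒ L₀.
L = (4 + 12·x + 12·x^2 + 4·x^3) - Dx + (1 + x)·Dx^2  (order 2).
h: a_k = 2, 0, -4, -4, 1/3, 8/3, …
ICs: h(0) = 2, h′(0) = 0.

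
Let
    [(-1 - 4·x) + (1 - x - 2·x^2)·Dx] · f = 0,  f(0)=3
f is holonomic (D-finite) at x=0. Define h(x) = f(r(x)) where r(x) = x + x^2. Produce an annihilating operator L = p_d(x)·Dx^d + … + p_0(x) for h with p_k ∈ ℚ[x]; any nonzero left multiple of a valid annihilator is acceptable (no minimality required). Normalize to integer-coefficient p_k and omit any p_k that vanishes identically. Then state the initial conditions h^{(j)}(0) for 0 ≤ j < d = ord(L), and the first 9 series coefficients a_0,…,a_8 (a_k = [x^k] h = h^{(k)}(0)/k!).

f: a_k = 3, 3, 9, 15, 33, 63, 129, 255, 513, …
h₀=f(r): pull back L_f along r ⇒ L₀.
L = (1 + 6·x + 12·x^2 + 8·x^3) + (-1 + x + 3·x^2 + 4·x^3 + 2·x^4)·Dx  (order 1).
h: a_k = 3, 3, 12, 33, 87, 240, 657, 1791, 4896, …
ICs: h(0) = 3.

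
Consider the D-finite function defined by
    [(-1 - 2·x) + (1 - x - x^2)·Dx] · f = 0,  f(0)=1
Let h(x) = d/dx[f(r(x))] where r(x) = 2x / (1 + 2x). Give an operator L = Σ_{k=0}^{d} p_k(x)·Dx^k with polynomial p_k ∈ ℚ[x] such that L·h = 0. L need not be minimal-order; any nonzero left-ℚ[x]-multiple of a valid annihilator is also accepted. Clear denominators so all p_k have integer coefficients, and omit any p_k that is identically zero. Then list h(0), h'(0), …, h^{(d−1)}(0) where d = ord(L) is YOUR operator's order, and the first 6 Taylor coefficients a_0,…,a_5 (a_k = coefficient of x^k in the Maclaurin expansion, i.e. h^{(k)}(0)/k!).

f: a_k = 1, 1, 2, 3, 5, 8, …
h₀=f(r): pull back L_f along r ⇒ L₀.
Differentiate: ansatz ord ≤ ord L₀ ⇒ L.
L = (4 + 24·x + 96·x^2 + 96·x^3) + (-1 - 10·x - 24·x^2 + 8·x^3 + 48·x^4)·Dx  (order 1).
h: a_k = 2, 8, 0, 64, -160, 768, …
ICs: h(0) = 2.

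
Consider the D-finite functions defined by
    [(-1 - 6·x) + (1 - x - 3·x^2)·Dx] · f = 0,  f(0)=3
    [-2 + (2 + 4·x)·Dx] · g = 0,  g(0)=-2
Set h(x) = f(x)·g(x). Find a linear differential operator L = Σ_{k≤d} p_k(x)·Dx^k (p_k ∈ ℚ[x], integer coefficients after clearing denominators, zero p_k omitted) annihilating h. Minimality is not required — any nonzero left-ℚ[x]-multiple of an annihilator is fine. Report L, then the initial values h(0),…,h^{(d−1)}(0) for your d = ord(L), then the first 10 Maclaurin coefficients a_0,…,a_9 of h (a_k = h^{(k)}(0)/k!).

L = (2 + 7·x + 9·x^2) + (-1 - x + 5·x^2 + 6·x^3)·Dx  (order 1).
h: a_k = -6, -12, -27, -66, -573/4, -693/2, -6147/8, -7281/4, -262737/64, -307185/32, …
ICs: h(0) = -6.

f: a_k = 3, 3, 12, 21, 57, 120, 291, 651, 1524, 3477, …
g: a_k = -2, -2, 1, -1, 5/4, -7/4, 21/8, -33/8, 429/64, -715/64, …
Product ⇒ symmetric product L₀, ord ≤ 1.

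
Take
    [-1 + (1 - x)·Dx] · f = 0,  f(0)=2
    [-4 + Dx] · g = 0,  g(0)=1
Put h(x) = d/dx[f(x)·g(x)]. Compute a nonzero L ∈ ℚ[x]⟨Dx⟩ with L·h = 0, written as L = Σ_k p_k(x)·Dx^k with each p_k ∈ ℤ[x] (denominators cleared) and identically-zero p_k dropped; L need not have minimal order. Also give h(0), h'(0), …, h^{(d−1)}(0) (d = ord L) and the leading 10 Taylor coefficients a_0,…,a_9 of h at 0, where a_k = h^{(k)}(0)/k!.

f: a_k = 2, 2, 2, 2, 2, 2, 2, 2, 2, 2, …
g: a_k = 1, 4, 8, 32/3, 32/3, 128/15, 256/45, 1024/315, 512/315, 2048/2835, …
Product ⇒ symmetric product L₀, ord ≤ 1.
Differentiate: ansatz ord ≤ ord L₀ ⇒ L.
L = (26 - 40·x + 16·x^2) + (-5 + 9·x - 4·x^2)·Dx  (order 1).
h: a_k = 10, 52, 142, 824/3, 1286/3, 1748/3, 32638/45, 269296/315, 307054/315, 3086924/2835, …
ICs: h(0) = 10.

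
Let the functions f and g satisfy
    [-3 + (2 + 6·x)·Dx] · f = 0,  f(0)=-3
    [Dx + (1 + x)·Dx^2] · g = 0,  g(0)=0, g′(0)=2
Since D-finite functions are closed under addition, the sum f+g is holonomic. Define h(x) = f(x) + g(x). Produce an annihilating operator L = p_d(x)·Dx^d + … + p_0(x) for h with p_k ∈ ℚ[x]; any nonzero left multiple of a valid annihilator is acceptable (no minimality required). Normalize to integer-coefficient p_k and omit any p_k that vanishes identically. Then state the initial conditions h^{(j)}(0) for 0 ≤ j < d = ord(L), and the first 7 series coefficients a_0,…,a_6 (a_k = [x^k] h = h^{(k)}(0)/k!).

L = (-15 + 9·x)·Dx + (-19 - 6·x + 45·x^2)·Dx^2 + (-2 - 2·x + 18·x^2 + 18·x^3)·Dx^3  (order 3).
h: a_k = -3, -5/2, 19/8, -211/48, 1151/128, -25003/1280, 136757/3072, …
ICs: h(0) = -3, h′(0) = -5/2, h′′(0) = 19/4.

f: a_k = -3, -9/2, 27/8, -81/16, 1215/128, -5103/256, 45927/1024, …
g: a_k = 0, 2, -1, 2/3, -1/2, 2/5, -1/3, …
Weyl lclm of L_f,L_g ⇒ L₀ (ord ≤ 3).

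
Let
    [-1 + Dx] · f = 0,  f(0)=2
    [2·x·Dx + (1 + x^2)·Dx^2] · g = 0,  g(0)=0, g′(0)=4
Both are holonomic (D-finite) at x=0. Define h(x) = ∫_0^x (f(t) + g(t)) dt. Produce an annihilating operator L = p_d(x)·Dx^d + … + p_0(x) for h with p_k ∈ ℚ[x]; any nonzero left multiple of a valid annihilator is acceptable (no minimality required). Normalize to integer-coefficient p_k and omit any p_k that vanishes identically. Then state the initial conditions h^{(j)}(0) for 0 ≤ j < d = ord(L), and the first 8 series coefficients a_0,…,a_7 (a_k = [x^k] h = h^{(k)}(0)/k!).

L = (2 - 4·x - 2·x^2)·Dx^2 + (-3 + 3·x + x^2 - x^3)·Dx^3 + (1 + x + x^2 + x^3)·Dx^4  (order 4).
h: a_k = 0, 2, 3, 1/3, -1/4, 1/60, 49/360, 1/2520, …
ICs: h(0) = 0, h′(0) = 2, h′′(0) = 6, h′′′(0) = 2.

f: a_k = 2, 2, 1, 1/3, 1/12, 1/60, 1/360, 1/2520, …
g: a_k = 0, 4, 0, -4/3, 0, 4/5, 0, -4/7, …
Sum ⇒ L₀ = lclm(L_f,L_g) in ℚ(x)⟨Dx⟩.
h=∫₀ˣh₀: take L = L₀·Dx.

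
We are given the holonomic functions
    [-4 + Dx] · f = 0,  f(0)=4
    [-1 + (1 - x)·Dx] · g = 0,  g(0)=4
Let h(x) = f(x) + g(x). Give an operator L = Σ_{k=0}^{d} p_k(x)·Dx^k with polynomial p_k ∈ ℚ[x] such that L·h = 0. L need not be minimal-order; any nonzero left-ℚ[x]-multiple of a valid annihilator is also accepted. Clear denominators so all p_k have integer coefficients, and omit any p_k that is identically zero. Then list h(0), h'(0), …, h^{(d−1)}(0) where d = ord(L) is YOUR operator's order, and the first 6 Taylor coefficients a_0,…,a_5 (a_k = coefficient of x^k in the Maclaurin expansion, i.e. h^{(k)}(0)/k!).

f: a_k = 4, 16, 32, 128/3, 128/3, 512/15, …
g: a_k = 4, 4, 4, 4, 4, 4, …
Sum ⇒ L₀ = lclm(L_f,L_g) in ℚ(x)⟨Dx⟩.
L = (-8 + 16·x) + (14 - 32·x + 16·x^2)·Dx + (-3 + 7·x - 4·x^2)·Dx^2  (order 2).
h: a_k = 8, 20, 36, 140/3, 140/3, 572/15, …
ICs: h(0) = 8, h′(0) = 20.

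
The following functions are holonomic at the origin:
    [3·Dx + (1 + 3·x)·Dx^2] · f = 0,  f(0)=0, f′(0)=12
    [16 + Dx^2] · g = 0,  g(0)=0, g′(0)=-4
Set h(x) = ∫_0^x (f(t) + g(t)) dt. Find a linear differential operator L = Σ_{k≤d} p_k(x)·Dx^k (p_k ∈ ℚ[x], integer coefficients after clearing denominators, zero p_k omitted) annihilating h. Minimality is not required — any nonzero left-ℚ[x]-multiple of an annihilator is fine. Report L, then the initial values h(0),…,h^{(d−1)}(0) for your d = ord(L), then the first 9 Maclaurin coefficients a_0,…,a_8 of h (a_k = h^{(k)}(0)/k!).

f: a_k = 0, 12, -18, 36, -81, 972/5, -486, 8748/7, -6561/2, …
g: a_k = 0, -4, 0, 32/3, 0, -128/15, 0, 1024/315, 0, …
f+g: L₀ = lclm(L_f,L_g), ord ≤ 2+2.
Integrate: L := L₀·Dx.
L = (1680 + 2304·x + 3456·x^2)·Dx^2 + (272 + 1584·x + 3456·x^2 + 3456·x^3)·Dx^3 + (105 + 144·x + 216·x^2)·Dx^4 + (17 + 99·x + 216·x^2 + 216·x^3)·Dx^5  (order 5).
h: a_k = 0, 0, 4, -6, 35/3, -81/5, 1394/45, -486/7, 98671/630, …
ICs: h(0) = 0, h′(0) = 0, h′′(0) = 8, h′′′(0) = -36, h′′′′(0) = 280.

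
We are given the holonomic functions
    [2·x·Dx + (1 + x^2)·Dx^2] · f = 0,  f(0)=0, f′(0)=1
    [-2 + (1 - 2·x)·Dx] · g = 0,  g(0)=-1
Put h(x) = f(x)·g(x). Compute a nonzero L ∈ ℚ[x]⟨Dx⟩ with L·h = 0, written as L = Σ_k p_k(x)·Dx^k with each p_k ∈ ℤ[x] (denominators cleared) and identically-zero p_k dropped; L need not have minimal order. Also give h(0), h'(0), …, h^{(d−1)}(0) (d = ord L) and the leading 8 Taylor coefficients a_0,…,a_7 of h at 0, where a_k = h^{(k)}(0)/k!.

f: a_k = 0, 1, 0, -1/3, 0, 1/5, 0, -1/7, …
g: a_k = -1, -2, -4, -8, -16, -32, -64, -128, …
f·g: L₀ = L_f ⊗_s L_g, ord ≤ 2·1.
L = 4·x + (4 - 2·x + 8·x^2)·Dx + (-1 + 2·x - x^2 + 2·x^3)·Dx^2  (order 2).
h: a_k = 0, -1, -2, -11/3, -22/3, -223/15, -446/15, -6229/105, …
ICs: h(0) = 0, h′(0) = -1.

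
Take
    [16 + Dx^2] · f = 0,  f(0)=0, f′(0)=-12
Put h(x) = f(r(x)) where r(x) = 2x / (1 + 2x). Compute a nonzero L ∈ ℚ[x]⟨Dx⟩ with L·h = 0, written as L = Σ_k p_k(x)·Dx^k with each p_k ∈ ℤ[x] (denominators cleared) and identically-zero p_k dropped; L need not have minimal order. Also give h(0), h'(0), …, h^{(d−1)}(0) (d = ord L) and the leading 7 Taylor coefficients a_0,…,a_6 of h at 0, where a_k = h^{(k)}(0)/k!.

f: a_k = 0, -12, 0, 32, 0, -128/5, 0, …
h₀=f(r): pull back L_f along r ⇒ L₀.
L = 64 + (4 + 24·x + 48·x^2 + 32·x^3)·Dx + (1 + 8·x + 24·x^2 + 32·x^3 + 16·x^4)·Dx^2  (order 2).
h: a_k = 0, -24, 48, 160, -1344, 24704/5, -11520, …
ICs: h(0) = 0, h′(0) = -24.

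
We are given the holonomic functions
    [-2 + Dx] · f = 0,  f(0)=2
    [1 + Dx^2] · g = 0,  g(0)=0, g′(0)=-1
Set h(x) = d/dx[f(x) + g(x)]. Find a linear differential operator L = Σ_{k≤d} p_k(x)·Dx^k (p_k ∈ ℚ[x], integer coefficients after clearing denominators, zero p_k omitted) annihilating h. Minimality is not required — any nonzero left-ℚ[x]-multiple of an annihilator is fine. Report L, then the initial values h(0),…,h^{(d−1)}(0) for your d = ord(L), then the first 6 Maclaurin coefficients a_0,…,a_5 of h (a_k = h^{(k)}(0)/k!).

L = 2 - Dx + 2·Dx^2 - Dx^3  (order 3).
h: a_k = 3, 8, 17/2, 16/3, 21/8, 16/15, …
ICs: h(0) = 3, h′(0) = 8, h′′(0) = 17.

f: a_k = 2, 4, 4, 8/3, 4/3, 8/15, …
g: a_k = 0, -1, 0, 1/6, 0, -1/120, …
L₀ := lclm(L_f,L_g); ord L₀ ≤ 1+2.
h₀' ⇒ L via d/dx closure of L₀.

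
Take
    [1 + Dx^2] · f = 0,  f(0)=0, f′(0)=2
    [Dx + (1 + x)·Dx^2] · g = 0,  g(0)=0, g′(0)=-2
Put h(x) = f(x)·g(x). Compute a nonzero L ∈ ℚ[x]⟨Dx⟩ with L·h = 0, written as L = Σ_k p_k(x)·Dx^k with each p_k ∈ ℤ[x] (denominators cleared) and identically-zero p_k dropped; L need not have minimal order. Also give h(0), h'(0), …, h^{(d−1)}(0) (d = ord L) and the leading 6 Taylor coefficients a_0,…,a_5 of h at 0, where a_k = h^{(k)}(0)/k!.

L = (-3 + 6·x + 19·x^2 + 16·x^3 + 4·x^4) + (4 + 20·x + 24·x^2 + 8·x^3)·Dx + (20·x + 42·x^2 + 32·x^3 + 8·x^4)·Dx^2 + (4 + 20·x + 24·x^2 + 8·x^3)·Dx^3 + (3 + 14·x + 23·x^2 + 16·x^3 + 4·x^4)·Dx^4  (order 4).
h: a_k = 0, 0, -4, 2, -2/3, 2/3, …
ICs: h(0) = 0, h′(0) = 0, h′′(0) = -8, h′′′(0) = 12.

f: a_k = 0, 2, 0, -1/3, 0, 1/60, …
g: a_k = 0, -2, 1, -2/3, 1/2, -2/5, …
f·g: L₀ = L_f ⊗_s L_g, ord ≤ 2·2.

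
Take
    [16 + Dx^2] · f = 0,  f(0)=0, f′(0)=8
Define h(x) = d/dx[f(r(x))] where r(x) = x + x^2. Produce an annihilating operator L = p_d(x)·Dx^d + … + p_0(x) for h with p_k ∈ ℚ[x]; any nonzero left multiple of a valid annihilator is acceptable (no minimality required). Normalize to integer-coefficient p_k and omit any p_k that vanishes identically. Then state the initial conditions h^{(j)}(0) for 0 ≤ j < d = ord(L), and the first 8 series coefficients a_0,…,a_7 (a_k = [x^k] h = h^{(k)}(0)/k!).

L = (28 + 128·x + 384·x^2 + 512·x^3 + 256·x^4) + (-6 - 12·x)·Dx + (1 + 4·x + 4·x^2)·Dx^2  (order 2).
h: a_k = 8, 16, -64, -256, -704/3, 384, 51712/45, 45056/45, …
ICs: h(0) = 8, h′(0) = 16.

f: a_k = 0, 8, 0, -64/3, 0, 256/15, 0, -2048/315, …
Change of var in L_f (x↦r) gives L₀.
Derive L from L₀ (diff closure).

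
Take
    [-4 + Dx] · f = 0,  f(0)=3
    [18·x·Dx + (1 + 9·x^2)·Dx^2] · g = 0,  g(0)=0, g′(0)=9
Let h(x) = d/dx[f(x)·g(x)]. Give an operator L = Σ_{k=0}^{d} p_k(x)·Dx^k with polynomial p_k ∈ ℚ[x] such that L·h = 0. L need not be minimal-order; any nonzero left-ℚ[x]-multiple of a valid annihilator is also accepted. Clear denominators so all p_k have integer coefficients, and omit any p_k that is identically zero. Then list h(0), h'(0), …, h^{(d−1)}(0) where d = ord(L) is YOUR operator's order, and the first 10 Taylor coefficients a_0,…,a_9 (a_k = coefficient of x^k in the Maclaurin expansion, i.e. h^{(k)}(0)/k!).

f: a_k = 3, 12, 24, 32, 32, 128/5, 256/15, 1024/105, 512/105, 2048/945, …
g: a_k = 0, 9, 0, -27, 0, 729/5, 0, -6561/7, 0, 6561, …
Product ⇒ symmetric product L₀, ord ≤ 2.
Differentiate: ansatz ord ≤ ord L₀ ⇒ L.
L = (-4 - 288·x + 1548·x^2 - 2592·x^3 + 2592·x^4) + (-7 + 108·x - 531·x^2 + 972·x^3 - 1296·x^4)·Dx + (2 - 9·x + 36·x^2 - 81·x^3 + 162·x^4)·Dx^2  (order 2).
h: a_k = 27, 216, 405, -144, 387, 6696, -807/5, -2011872/35, 452601/35, 54838904/105, …
ICs: h(0) = 27, h′(0) = 216.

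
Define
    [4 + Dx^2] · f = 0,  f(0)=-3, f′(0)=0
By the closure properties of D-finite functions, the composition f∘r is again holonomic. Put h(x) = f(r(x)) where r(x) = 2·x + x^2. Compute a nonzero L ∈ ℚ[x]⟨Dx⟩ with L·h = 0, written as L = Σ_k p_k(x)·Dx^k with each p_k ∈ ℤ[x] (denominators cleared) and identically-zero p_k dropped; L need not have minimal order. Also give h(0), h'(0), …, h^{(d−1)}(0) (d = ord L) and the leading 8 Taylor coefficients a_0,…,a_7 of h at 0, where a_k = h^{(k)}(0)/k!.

L = (16 + 48·x + 48·x^2 + 16·x^3) - Dx + (1 + x)·Dx^2  (order 2).
h: a_k = -3, 0, 24, 24, -26, -64, -464/15, 176/5, …
ICs: h(0) = -3, h′(0) = 0.

f: a_k = -3, 0, 6, 0, -2, 0, 4/15, 0, …
L₀ from L_f via x↦r, Dx↦r'^{-1}Dx.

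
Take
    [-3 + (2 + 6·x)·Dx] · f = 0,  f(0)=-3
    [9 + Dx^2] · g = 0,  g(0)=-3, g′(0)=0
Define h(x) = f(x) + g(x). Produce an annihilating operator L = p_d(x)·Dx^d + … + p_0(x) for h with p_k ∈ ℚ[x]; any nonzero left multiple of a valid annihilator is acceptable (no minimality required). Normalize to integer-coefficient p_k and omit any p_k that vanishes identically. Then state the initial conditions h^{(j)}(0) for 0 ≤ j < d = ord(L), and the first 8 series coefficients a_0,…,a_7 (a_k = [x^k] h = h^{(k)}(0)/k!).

f: a_k = -3, -9/2, 27/8, -81/16, 1215/128, -5103/256, 45927/1024, -216513/2048, …
g: a_k = -3, 0, 27/2, 0, -81/8, 0, 243/80, 0, …
Sum ⇒ L₀ = lclm(L_f,L_g) in ℚ(x)⟨Dx⟩.
L = (-63 - 216·x - 324·x^2) + (18 + 198·x + 648·x^2 + 648·x^3)·Dx + (-7 - 24·x - 36·x^2)·Dx^2 + (2 + 22·x + 72·x^2 + 72·x^3)·Dx^3  (order 3).
h: a_k = -6, -9/2, 135/8, -81/16, -81/128, -5103/256, 245187/5120, -216513/2048, …
ICs: h(0) = -6, h′(0) = -9/2, h′′(0) = 135/4.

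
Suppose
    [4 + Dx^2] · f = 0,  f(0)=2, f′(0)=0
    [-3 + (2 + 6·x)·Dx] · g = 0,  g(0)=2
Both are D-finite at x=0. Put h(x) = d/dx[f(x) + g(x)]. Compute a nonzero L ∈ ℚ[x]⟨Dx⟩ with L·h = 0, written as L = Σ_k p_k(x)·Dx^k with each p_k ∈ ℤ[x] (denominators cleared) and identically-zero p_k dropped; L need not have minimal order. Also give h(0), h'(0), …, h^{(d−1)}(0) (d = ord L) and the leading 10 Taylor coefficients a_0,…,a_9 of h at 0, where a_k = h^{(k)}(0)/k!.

f: a_k = 2, 0, -4, 0, 4/3, 0, -8/45, 0, 4/315, 0, …
g: a_k = 2, 3, -9/4, 27/8, -405/64, 1701/128, -15309/512, 72171/1024, -2814669/16384, 14073345/32768, …
Weyl lclm of L_f,L_g ⇒ L₀ (ord ≤ 3).
h=h₀': d/dx-closure on L₀ ⇒ L.
L = (-1812 - 1152·x - 1728·x^2) + (-344 - 1800·x - 3456·x^2 - 3456·x^3)·Dx + (-453 - 288·x - 432·x^2)·Dx^2 + (-86 - 450·x - 864·x^2 - 864·x^3)·Dx^3  (order 3).
h: a_k = 3, -25/2, 81/8, -959/48, 8505/128, -693001/3840, 505197/1024, -886555199/645120, 126660105/32768, -2034795635401/185794560, …
ICs: h(0) = 3, h′(0) = -25/2, h′′(0) = 81/4.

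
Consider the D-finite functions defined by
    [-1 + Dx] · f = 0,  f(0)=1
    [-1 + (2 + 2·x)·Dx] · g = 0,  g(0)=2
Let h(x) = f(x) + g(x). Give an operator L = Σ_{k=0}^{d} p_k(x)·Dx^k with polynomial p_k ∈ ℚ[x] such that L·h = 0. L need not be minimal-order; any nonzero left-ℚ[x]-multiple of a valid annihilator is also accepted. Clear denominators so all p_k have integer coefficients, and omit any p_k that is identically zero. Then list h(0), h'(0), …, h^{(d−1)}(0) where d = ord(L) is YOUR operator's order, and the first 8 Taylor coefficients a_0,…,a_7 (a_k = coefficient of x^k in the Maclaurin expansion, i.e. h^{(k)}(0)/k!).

f: a_k = 1, 1, 1/2, 1/6, 1/24, 1/120, 1/720, 1/5040, …
g: a_k = 2, 1, -1/4, 1/8, -5/64, 7/128, -21/512, 33/1024, …
h₀=f+g: left-lcm gives L₀, ord ≤ 2.
L = (3 + 2·x) + (-5 - 8·x - 4·x^2)·Dx + (2 + 6·x + 4·x^2)·Dx^2  (order 2).
h: a_k = 3, 2, 1/4, 7/24, -7/192, 121/1920, -913/23040, 10459/322560, …
ICs: h(0) = 3, h′(0) = 2.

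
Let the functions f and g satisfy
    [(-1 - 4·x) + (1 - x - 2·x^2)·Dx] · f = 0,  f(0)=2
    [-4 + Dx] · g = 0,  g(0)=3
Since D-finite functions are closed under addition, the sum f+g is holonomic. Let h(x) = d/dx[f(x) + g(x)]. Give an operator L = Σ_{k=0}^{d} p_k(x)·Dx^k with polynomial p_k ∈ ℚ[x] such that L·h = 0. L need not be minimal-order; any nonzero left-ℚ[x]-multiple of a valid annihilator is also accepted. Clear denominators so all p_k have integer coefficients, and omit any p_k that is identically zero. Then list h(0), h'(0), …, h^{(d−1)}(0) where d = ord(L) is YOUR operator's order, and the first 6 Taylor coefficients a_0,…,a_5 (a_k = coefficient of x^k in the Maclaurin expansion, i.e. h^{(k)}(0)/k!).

L = (12 + 240·x + 288·x^2 + 768·x^3 + 384·x^4) + (-7 - 56·x - 160·x^2 - 160·x^3 + 160·x^4 + 128·x^5)·Dx + (1 - x + 22·x^2 - 8·x^3 - 64·x^4 - 32·x^5)·Dx^2  (order 2).
h: a_k = 14, 60, 126, 216, 338, 3092/5, …
ICs: h(0) = 14, h′(0) = 60.

f: a_k = 2, 2, 6, 10, 22, 42, …
g: a_k = 3, 12, 24, 32, 32, 128/5, …
Weyl lclm of L_f,L_g ⇒ L₀ (ord ≤ 2).
Differentiate: ansatz ord ≤ ord L₀ ⇒ L.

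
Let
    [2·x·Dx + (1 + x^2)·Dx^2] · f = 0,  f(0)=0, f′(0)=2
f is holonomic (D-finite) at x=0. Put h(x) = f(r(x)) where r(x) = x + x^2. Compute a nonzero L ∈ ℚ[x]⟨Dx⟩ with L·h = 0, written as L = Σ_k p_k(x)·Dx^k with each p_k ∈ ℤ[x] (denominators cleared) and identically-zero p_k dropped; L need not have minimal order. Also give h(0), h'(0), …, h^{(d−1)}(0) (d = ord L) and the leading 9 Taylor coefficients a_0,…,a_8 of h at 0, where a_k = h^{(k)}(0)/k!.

f: a_k = 0, 2, 0, -2/3, 0, 2/5, 0, -2/7, 0, …
Substitute x→r, Dx→(1/r')Dx; clear ⇒ L₀.
L = (-2 + 2·x + 8·x^2 + 12·x^3 + 6·x^4)·Dx + (1 + 2·x + x^2 + 4·x^3 + 5·x^4 + 2·x^5)·Dx^2  (order 2).
h: a_k = 0, 2, 2, -2/3, -2, -8/5, 4/3, 26/7, 2, …
ICs: h(0) = 0, h′(0) = 2.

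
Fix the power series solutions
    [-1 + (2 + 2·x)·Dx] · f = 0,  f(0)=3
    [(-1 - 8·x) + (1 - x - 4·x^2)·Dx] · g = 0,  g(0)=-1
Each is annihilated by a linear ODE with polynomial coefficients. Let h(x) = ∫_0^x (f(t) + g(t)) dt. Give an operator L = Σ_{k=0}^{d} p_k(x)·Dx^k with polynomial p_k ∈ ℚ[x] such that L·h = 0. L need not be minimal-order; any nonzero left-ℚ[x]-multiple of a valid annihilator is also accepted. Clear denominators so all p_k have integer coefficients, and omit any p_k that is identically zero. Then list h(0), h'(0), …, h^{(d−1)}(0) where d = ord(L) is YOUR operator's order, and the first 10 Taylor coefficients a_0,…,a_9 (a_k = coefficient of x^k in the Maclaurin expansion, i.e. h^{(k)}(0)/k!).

f: a_k = 3, 3/2, -3/8, 3/16, -15/128, 21/256, -63/1024, 99/2048, -1287/32768, 2145/65536, …
g: a_k = -1, -1, -5, -9, -29, -65, -181, -441, -1165, -2929, …
L₀ := lclm(L_f,L_g); ord L₀ ≤ 1+1.
Integrate: L := L₀·Dx.
L = (21 + 75·x + 228·x^2 + 160·x^3)·Dx + (-41 - 174·x - 609·x^2 - 872·x^3 - 400·x^4)·Dx^2 + (2 + 38·x + 30·x^2 - 198·x^3 - 352·x^4 - 160·x^5)·Dx^3  (order 3).
h: a_k = 0, 2, 1/4, -43/24, -141/64, -3727/640, -16619/1536, -185407/7168, -903069/16384, -38176007/294912, …
ICs: h(0) = 0, h′(0) = 2, h′′(0) = 1/2.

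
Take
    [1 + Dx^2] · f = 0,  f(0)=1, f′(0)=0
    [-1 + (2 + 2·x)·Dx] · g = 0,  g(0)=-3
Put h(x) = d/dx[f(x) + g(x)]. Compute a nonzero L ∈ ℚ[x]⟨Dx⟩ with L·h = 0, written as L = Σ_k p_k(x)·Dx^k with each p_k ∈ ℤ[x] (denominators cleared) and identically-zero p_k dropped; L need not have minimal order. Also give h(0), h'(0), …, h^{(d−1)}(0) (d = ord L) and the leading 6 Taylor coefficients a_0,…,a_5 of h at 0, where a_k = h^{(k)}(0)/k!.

f: a_k = 1, 0, -1/2, 0, 1/24, 0, …
g: a_k = -3, -3/2, 3/8, -3/16, 15/128, -21/256, …
L₀ := lclm(L_f,L_g); ord L₀ ≤ 2+1.
Derive L from L₀ (diff closure).
L = (-19 - 8·x - 4·x^2) + (-14 - 30·x - 24·x^2 - 8·x^3)·Dx + (-19 - 8·x - 4·x^2)·Dx^2 + (-14 - 30·x - 24·x^2 - 8·x^3)·Dx^3  (order 3).
h: a_k = -3/2, -1/4, -9/16, 61/96, -105/256, 2771/7680, …
ICs: h(0) = -3/2, h′(0) = -1/4, h′′(0) = -9/8.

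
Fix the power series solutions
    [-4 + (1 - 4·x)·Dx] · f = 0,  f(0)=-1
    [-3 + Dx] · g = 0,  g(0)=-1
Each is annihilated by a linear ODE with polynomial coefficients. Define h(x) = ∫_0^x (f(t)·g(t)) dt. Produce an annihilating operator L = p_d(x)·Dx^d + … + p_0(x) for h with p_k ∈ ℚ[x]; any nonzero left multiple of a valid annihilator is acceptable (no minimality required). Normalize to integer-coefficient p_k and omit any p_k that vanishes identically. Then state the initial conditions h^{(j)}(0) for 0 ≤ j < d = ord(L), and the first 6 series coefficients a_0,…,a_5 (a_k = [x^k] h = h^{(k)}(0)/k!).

f: a_k = -1, -4, -16, -64, -256, -1024, …
g: a_k = -1, -3, -9/2, -9/2, -27/8, -81/40, …
f·g: L₀ = L_f ⊗_s L_g, ord ≤ 1·1.
∫: right-multiply L₀ by Dx.
L = (7 - 12·x)·Dx + (-1 + 4·x)·Dx^2  (order 2).
h: a_k = 0, 1, 7/2, 65/6, 269/8, 4331/40, …
ICs: h(0) = 0, h′(0) = 1.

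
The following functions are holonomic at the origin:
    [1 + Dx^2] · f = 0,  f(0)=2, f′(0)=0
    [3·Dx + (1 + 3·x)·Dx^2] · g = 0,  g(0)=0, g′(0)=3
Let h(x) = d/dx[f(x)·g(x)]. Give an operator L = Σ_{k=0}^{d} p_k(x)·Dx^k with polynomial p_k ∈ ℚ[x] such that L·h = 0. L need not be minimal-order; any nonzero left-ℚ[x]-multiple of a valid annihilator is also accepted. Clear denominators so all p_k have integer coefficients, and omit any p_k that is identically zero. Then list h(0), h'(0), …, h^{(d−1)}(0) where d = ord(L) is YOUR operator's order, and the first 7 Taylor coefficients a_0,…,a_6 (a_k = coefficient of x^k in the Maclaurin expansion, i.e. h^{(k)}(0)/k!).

f: a_k = 2, 0, -1, 0, 1/12, 0, -1/360, …
g: a_k = 0, 3, -9/2, 9, -81/4, 243/5, -243/2, …
f·g: L₀ = L_f ⊗_s L_g, ord ≤ 2·2.
Derive L from L₀ (diff closure).
L = (-8897 - 1764·x - 7722·x^2 - 14364·x^3 - 7533·x^4 + 5832·x^5 + 2916·x^6) + (-3432 - 13248·x - 12420·x^2 - 8100·x^3 + 9720·x^4 + 5832·x^5)·Dx + (-9100 - 3204·x - 11070·x^2 - 17064·x^3 - 6318·x^4 + 11664·x^5 + 5832·x^6)·Dx^2 + (-3432 - 13248·x - 12420·x^2 - 8100·x^3 + 9720·x^4 + 5832·x^5)·Dx^3 + (-203 - 1440·x - 3348·x^2 - 2700·x^3 + 1215·x^4 + 5832·x^5 + 2916·x^6)·Dx^4  (order 4).
h: a_k = 6, -18, 45, -144, 1769/4, -5355/4, 484679/120, …
ICs: h(0) = 6, h′(0) = -18, h′′(0) = 90, h′′′(0) = -864.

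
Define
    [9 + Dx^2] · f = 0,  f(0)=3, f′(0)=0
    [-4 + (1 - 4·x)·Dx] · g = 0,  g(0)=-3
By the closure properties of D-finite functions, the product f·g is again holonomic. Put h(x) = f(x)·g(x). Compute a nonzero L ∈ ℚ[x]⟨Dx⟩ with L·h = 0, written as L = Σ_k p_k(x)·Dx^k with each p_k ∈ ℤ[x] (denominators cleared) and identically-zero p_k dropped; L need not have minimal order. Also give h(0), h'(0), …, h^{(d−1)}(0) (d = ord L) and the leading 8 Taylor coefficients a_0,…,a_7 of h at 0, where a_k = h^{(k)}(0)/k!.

f: a_k = 3, 0, -27/2, 0, 81/8, 0, -243/80, 0, …
g: a_k = -3, -12, -48, -192, -768, -3072, -12288, -49152, …
h₀=f·g: eliminate ⇒ L₀, order ≤ 2·1.
L = (-9 + 36·x) + 8·Dx + (-1 + 4·x)·Dx^2  (order 2).
h: a_k = -9, -36, -207/2, -414, -13491/8, -13491/2, -2157831/80, -2157831/20, …
ICs: h(0) = -9, h′(0) = -36.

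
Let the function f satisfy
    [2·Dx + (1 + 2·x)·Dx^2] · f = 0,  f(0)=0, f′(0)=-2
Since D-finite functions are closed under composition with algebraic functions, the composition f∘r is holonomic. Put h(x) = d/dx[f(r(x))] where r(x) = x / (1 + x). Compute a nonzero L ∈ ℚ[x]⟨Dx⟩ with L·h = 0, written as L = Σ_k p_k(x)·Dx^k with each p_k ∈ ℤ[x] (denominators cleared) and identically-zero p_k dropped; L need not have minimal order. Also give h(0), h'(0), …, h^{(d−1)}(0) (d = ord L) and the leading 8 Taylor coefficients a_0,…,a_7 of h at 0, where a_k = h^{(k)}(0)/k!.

L = (4 + 6·x) + (1 + 4·x + 3·x^2)·Dx  (order 1).
h: a_k = -2, 8, -26, 80, -242, 728, -2186, 6560, …
ICs: h(0) = -2.

f: a_k = 0, -2, 2, -8/3, 4, -32/5, 32/3, -128/7, …
h₀=f(r): pull back L_f along r ⇒ L₀.
h=h₀': d/dx-closure on L₀ ⇒ L.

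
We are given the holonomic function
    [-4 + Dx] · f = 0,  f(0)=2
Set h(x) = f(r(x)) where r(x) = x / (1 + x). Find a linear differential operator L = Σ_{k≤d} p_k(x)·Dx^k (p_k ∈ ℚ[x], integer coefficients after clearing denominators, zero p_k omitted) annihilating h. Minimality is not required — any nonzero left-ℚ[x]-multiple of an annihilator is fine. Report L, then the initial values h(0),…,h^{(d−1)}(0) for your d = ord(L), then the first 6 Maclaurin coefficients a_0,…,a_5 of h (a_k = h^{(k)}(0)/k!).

L = -4 + (1 + 2·x + x^2)·Dx  (order 1).
h: a_k = 2, 8, 8, -8/3, -8/3, 56/15, …
ICs: h(0) = 2.

f: a_k = 2, 8, 16, 64/3, 64/3, 256/15, …
f∘r: x↦r, Dx↦Dx/r' in L_f ⇒ L₀.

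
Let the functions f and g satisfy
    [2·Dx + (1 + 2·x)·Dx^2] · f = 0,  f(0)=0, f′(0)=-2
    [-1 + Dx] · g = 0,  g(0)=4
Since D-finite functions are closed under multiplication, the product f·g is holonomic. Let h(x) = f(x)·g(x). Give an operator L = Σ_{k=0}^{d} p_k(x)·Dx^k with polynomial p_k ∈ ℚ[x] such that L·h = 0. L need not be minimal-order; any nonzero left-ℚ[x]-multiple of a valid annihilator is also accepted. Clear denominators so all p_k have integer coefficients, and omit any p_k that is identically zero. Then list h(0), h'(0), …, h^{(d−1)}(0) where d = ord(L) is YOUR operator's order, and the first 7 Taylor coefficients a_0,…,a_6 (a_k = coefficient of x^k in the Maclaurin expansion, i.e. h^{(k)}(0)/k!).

L = (-1 + 2·x) - 4·x·Dx + (1 + 2·x)·Dx^2  (order 2).
h: a_k = 0, -8, 0, -20/3, 8, -209/15, 212/9, …
ICs: h(0) = 0, h′(0) = -8.

f: a_k = 0, -2, 2, -8/3, 4, -32/5, 32/3, …
g: a_k = 4, 4, 2, 2/3, 1/6, 1/30, 1/180, …
Product ⇒ symmetric product L₀, ord ≤ 2.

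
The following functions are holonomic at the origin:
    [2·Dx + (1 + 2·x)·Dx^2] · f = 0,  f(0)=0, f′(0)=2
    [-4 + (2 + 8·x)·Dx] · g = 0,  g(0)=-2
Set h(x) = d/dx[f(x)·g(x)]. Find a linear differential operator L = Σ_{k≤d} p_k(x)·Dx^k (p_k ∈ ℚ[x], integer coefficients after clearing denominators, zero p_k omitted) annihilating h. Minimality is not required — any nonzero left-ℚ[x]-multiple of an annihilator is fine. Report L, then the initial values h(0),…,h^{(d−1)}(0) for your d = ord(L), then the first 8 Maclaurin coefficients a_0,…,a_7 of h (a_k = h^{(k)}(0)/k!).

L = (2 + 16·x + 8·x^2) + (7 + 54·x + 120·x^2 + 64·x^3)·Dx + (1 + 11·x + 42·x^2 + 64·x^3 + 32·x^4)·Dx^2  (order 2).
h: a_k = -4, -8, 32, -320/3, 1048/3, -5808/5, 19776/5, -482816/35, …
ICs: h(0) = -4, h′(0) = -8.

f: a_k = 0, 2, -2, 8/3, -4, 32/5, -32/3, 128/7, …
g: a_k = -2, -4, 4, -8, 20, -56, 168, -528, …
L₀ := L_f ⊗_s L_g (sym. prod.), ord ≤ 2.
h=h₀': d/dx-closure on L₀ ⇒ L.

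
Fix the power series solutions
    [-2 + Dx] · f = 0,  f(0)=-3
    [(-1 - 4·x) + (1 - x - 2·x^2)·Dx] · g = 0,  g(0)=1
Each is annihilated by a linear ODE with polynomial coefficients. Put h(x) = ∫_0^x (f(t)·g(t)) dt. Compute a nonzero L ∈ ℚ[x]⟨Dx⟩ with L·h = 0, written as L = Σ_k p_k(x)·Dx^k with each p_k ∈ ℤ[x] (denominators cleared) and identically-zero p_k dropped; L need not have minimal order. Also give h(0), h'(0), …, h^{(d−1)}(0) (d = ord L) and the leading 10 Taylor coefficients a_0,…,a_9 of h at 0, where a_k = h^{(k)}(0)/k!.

L = (3 + 2·x - 4·x^2)·Dx + (-1 + x + 2·x^2)·Dx^2  (order 2).
h: a_k = 0, -3, -9/2, -7, -43/4, -87/5, -869/30, -5221/105, -24351/280, -146149/945, …
ICs: h(0) = 0, h′(0) = -3.

f: a_k = -3, -6, -6, -4, -2, -4/5, -4/15, -8/105, -2/105, -4/945, …
g: a_k = 1, 1, 3, 5, 11, 21, 43, 85, 171, 341, …
f·g: L₀ = L_f ⊗_s L_g, ord ≤ 1·1.
Integrate: L := L₀·Dx.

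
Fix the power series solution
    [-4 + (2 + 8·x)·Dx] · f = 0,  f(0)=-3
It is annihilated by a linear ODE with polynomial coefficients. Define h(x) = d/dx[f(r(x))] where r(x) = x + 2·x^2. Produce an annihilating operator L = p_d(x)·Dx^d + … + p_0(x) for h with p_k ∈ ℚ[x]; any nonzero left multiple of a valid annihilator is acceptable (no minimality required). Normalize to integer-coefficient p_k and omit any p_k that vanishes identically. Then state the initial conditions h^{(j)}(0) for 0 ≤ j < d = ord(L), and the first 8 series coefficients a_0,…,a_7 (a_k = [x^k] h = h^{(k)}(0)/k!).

L = 2 + (-1 - 8·x - 24·x^2 - 32·x^3)·Dx  (order 1).
h: a_k = -6, -12, 36, -72, 60, 216, -1176, 2928, …
ICs: h(0) = -6.

f: a_k = -3, -6, 6, -12, 30, -84, 252, -792, …
Change of var in L_f (x↦r) gives L₀.
Derive L from L₀ (diff closure).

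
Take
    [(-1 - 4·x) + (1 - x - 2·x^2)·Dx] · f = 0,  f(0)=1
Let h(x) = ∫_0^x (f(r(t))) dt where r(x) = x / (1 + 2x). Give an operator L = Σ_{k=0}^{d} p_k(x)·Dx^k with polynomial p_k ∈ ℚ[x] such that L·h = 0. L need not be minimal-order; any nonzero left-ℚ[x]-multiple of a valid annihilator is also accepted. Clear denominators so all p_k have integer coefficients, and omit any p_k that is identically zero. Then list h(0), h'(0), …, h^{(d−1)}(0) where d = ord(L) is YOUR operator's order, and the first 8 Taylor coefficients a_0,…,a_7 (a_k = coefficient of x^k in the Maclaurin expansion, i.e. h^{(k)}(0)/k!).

L = (-1 - 6·x)·Dx + (1 + 5·x + 6·x^2)·Dx^2  (order 2).
h: a_k = 0, 1, 1/2, 1/3, -3/4, 9/5, -9/2, 81/7, …
ICs: h(0) = 0, h′(0) = 1.

f: a_k = 1, 1, 3, 5, 11, 21, 43, 85, …
Substitute x→r, Dx→(1/r')Dx; clear ⇒ L₀.
∫: right-multiply L₀ by Dx.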